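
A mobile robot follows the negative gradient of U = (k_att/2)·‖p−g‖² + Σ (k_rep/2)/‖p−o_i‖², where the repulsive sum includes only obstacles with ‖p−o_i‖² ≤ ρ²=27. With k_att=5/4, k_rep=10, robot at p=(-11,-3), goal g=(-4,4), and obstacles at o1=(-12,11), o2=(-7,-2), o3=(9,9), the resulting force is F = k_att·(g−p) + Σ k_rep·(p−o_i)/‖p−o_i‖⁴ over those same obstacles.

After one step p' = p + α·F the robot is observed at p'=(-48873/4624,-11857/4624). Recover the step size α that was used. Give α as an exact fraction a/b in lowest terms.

α = 1/20

F_att = 5/4·(g−p) = 5/4·(7,7) = (8.7500,8.7500)
o1: d²=197 > ρ²=27 → inactive
o2: d²=17 ≤ ρ²=27; F_rep = 10·(-4,-1)/17² = (-0.1384,-0.0346)
o3: d²=544 > ρ²=27 → inactive
F = F_att + ΣF_rep = (8.6116,8.7154)
Δp = p'−p = (0.4306,0.4358); α = Δx/Fx = (1991/4624) / (9955/1156) = 1/20
check: Δy/Fy = (2015/4624) / (10075/1156) = 1/20 ✓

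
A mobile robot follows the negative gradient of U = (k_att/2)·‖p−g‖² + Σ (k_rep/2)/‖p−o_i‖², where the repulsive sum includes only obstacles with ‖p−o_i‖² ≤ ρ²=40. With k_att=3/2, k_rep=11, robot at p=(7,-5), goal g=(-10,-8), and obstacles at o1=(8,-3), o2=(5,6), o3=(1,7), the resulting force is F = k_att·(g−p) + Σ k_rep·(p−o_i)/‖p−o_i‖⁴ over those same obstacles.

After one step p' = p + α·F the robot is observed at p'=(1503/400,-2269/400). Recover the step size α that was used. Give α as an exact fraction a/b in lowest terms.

F_att = 3/2·(g−p) = 3/2·(-17,-3) = (-25.5000,-4.5000)
o1: d²=5 ≤ ρ²=40; F_rep = 11·(-1,-2)/5² = (-0.4400,-0.8800)
o2: d²=125 > ρ²=40 → inactive
o3: d²=180 > ρ²=40 → inactive
F = F_att + ΣF_rep = (-25.9400,-5.3800)
Δp = p'−p = (-3.2425,-0.6725); α = Δx/Fx = (-1297/400) / (-1297/50) = 1/8
check: Δy/Fy = (-269/400) / (-269/50) = 1/8 ✓

α = 1/8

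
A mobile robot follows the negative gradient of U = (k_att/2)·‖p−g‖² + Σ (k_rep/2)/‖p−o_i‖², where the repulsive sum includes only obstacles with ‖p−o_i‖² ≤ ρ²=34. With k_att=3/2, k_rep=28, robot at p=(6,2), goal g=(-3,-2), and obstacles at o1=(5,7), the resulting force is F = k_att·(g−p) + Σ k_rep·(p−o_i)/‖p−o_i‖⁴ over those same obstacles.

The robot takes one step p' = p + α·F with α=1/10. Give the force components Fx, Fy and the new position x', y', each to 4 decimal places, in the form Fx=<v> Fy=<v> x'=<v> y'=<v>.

F_att = 3/2·(g−p) = 3/2·(-9,-4) = (-13.5000,-6.0000)
o1: d²=26 ≤ ρ²=34; F_rep = 28·(1,-5)/26² = (0.0414,-0.2071)
F = F_att + ΣF_rep = (-13.4586,-6.2071)
p' = p + 1/10·F = (4.6541,1.3793)

Fx=-13.4586 Fy=-6.2071 x'=4.6541 y'=1.3793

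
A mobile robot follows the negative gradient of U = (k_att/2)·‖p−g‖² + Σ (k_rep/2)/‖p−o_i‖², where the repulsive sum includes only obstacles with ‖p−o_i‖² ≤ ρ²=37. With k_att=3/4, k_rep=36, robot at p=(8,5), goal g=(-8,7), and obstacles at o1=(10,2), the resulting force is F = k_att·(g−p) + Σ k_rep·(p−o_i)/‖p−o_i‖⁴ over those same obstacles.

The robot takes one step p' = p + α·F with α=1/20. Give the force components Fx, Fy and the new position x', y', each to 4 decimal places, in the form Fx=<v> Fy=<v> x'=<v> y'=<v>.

F_att = 3/4·(g−p) = 3/4·(-16,2) = (-12.0000,1.5000)
o1: d²=13 ≤ ρ²=37; F_rep = 36·(-2,3)/13² = (-0.4260,0.6391)
F = F_att + ΣF_rep = (-12.4260,2.1391)
p' = p + 1/20·F = (7.3787,5.1070)

Fx=-12.4260 Fy=2.1391 x'=7.3787 y'=5.1070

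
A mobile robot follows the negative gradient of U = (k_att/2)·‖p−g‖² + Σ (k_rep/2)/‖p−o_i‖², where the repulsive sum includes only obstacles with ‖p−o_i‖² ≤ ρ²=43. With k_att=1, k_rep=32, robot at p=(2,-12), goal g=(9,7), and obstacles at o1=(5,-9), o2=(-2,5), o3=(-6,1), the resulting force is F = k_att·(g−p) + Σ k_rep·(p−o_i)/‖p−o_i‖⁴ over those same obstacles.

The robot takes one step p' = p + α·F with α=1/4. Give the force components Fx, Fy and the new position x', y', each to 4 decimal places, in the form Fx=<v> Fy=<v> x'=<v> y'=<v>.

Fx=6.7037 Fy=18.7037 x'=3.6759 y'=-7.3241

F_att = 1·(g−p) = 1·(7,19) = (7.0000,19.0000)
o1: d²=18 ≤ ρ²=43; F_rep = 32·(-3,-3)/18² = (-0.2963,-0.2963)
o2: d²=305 > ρ²=43 → inactive
o3: d²=233 > ρ²=43 → inactive
F = F_att + ΣF_rep = (6.7037,18.7037)
p' = p + 1/4·F = (3.6759,-7.3241)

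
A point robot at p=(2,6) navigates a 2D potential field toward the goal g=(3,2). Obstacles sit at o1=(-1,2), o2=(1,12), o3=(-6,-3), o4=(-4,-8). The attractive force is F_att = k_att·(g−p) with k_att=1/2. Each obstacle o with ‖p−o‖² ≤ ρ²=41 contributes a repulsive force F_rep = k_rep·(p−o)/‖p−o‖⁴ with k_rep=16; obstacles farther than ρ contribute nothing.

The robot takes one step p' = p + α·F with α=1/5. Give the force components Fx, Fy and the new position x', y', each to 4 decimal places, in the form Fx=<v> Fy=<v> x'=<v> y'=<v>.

F_att = 1/2·(g−p) = 1/2·(1,-4) = (0.5000,-2.0000)
o1: d²=25 ≤ ρ²=41; F_rep = 16·(3,4)/25² = (0.0768,0.1024)
o2: d²=37 ≤ ρ²=41; F_rep = 16·(1,-6)/37² = (0.0117,-0.0701)
o3: d²=145 > ρ²=41 → inactive
o4: d²=232 > ρ²=41 → inactive
F = F_att + ΣF_rep = (0.5885,-1.9677)
p' = p + 1/5·F = (2.1177,5.6065)

Fx=0.5885 Fy=-1.9677 x'=2.1177 y'=5.6065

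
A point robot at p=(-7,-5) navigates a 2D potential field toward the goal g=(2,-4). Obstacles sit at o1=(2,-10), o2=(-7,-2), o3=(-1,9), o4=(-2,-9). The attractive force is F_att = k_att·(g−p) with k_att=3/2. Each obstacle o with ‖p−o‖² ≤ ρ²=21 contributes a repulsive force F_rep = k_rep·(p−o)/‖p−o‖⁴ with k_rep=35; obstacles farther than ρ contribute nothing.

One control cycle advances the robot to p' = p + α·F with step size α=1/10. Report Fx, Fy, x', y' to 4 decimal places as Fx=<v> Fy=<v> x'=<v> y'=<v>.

F_att = 3/2·(g−p) = 3/2·(9,1) = (13.5000,1.5000)
o1: d²=106 > ρ²=21 → inactive
o2: d²=9 ≤ ρ²=21; F_rep = 35·(0,-3)/9² = (0.0000,-1.2963)
o3: d²=232 > ρ²=21 → inactive
o4: d²=41 > ρ²=21 → inactive
F = F_att + ΣF_rep = (13.5000,0.2037)
p' = p + 1/10·F = (-5.6500,-4.9796)

Fx=13.5000 Fy=0.2037 x'=-5.6500 y'=-4.9796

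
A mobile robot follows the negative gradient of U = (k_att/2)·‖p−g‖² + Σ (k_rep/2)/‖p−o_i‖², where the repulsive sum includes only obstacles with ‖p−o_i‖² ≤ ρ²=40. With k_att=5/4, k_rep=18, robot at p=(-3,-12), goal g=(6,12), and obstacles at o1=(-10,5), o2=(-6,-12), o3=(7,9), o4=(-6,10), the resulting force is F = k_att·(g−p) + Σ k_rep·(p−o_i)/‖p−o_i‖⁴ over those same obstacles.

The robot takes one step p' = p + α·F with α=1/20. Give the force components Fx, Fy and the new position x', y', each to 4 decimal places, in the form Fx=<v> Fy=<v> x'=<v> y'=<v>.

Fx=11.9167 Fy=30.0000 x'=-2.4042 y'=-10.5000

F_att = 5/4·(g−p) = 5/4·(9,24) = (11.2500,30.0000)
o1: d²=338 > ρ²=40 → inactive
o2: d²=9 ≤ ρ²=40; F_rep = 18·(3,0)/9² = (0.6667,0.0000)
o3: d²=541 > ρ²=40 → inactive
o4: d²=493 > ρ²=40 → inactive
F = F_att + ΣF_rep = (11.9167,30.0000)
p' = p + 1/20·F = (-2.4042,-10.5000)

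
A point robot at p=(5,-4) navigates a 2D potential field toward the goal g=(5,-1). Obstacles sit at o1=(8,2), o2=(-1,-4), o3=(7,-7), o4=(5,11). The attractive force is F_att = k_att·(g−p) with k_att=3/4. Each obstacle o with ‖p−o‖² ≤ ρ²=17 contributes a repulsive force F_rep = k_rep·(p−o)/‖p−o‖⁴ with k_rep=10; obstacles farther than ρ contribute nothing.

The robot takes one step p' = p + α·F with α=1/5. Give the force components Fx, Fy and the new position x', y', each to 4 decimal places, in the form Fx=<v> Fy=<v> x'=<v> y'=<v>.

F_att = 3/4·(g−p) = 3/4·(0,3) = (0.0000,2.2500)
o1: d²=45 > ρ²=17 → inactive
o2: d²=36 > ρ²=17 → inactive
o3: d²=13 ≤ ρ²=17; F_rep = 10·(-2,3)/13² = (-0.1183,0.1775)
o4: d²=225 > ρ²=17 → inactive
F = F_att + ΣF_rep = (-0.1183,2.4275)
p' = p + 1/5·F = (4.9763,-3.5145)

Fx=-0.1183 Fy=2.4275 x'=4.9763 y'=-3.5145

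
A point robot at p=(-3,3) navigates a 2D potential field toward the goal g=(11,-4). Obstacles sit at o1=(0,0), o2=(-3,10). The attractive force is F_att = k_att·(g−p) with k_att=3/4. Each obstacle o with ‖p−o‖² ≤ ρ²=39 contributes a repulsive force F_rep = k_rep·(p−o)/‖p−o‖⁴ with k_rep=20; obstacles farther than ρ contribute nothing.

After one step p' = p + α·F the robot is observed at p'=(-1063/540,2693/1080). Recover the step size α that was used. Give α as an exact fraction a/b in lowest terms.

F_att = 3/4·(g−p) = 3/4·(14,-7) = (10.5000,-5.2500)
o1: d²=18 ≤ ρ²=39; F_rep = 20·(-3,3)/18² = (-0.1852,0.1852)
o2: d²=49 > ρ²=39 → inactive
F = F_att + ΣF_rep = (10.3148,-5.0648)
Δp = p'−p = (1.0315,-0.5065); α = Δx/Fx = (557/540) / (557/54) = 1/10
check: Δy/Fy = (-547/1080) / (-547/108) = 1/10 ✓

α = 1/10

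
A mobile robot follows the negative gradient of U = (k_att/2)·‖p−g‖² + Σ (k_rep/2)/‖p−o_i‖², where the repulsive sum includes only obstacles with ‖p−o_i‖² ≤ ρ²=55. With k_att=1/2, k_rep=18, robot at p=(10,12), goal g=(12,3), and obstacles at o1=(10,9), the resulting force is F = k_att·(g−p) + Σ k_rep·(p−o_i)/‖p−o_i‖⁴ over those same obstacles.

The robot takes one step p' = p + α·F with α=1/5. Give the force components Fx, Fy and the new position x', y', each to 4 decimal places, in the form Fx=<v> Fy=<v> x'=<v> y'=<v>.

Fx=1.0000 Fy=-3.8333 x'=10.2000 y'=11.2333

F_att = 1/2·(g−p) = 1/2·(2,-9) = (1.0000,-4.5000)
o1: d²=9 ≤ ρ²=55; F_rep = 18·(0,3)/9² = (0.0000,0.6667)
F = F_att + ΣF_rep = (1.0000,-3.8333)
p' = p + 1/5·F = (10.2000,11.2333)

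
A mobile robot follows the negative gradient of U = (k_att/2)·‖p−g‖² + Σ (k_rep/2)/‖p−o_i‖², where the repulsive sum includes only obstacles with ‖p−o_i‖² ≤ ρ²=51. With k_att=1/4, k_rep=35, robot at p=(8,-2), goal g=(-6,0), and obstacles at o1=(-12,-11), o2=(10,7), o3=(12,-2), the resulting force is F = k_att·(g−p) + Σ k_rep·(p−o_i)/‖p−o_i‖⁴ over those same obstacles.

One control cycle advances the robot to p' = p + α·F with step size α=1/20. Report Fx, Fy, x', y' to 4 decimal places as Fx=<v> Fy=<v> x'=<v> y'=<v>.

Fx=-4.0469 Fy=0.5000 x'=7.7977 y'=-1.9750

F_att = 1/4·(g−p) = 1/4·(-14,2) = (-3.5000,0.5000)
o1: d²=481 > ρ²=51 → inactive
o2: d²=85 > ρ²=51 → inactive
o3: d²=16 ≤ ρ²=51; F_rep = 35·(-4,0)/16² = (-0.5469,0.0000)
F = F_att + ΣF_rep = (-4.0469,0.5000)
p' = p + 1/20·F = (7.7977,-1.9750)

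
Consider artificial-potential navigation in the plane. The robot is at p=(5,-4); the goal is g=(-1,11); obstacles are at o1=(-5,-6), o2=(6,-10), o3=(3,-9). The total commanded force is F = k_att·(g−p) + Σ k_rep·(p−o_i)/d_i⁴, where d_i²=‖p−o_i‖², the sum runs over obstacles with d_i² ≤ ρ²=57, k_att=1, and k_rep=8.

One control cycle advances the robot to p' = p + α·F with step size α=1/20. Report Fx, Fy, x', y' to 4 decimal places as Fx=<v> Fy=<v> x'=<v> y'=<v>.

F_att = 1·(g−p) = 1·(-6,15) = (-6.0000,15.0000)
o1: d²=104 > ρ²=57 → inactive
o2: d²=37 ≤ ρ²=57; F_rep = 8·(-1,6)/37² = (-0.0058,0.0351)
o3: d²=29 ≤ ρ²=57; F_rep = 8·(2,5)/29² = (0.0190,0.0476)
F = F_att + ΣF_rep = (-5.9868,15.0826)
p' = p + 1/20·F = (4.7007,-3.2459)

Fx=-5.9868 Fy=15.0826 x'=4.7007 y'=-3.2459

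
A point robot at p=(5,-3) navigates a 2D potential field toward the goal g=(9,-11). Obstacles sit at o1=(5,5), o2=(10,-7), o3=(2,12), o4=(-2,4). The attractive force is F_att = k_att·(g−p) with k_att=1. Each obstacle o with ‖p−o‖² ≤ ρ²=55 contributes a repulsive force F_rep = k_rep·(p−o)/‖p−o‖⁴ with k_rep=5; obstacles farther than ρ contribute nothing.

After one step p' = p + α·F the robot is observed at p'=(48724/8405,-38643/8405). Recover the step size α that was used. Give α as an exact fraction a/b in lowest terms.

α = 1/5

F_att = 1·(g−p) = 1·(4,-8) = (4.0000,-8.0000)
o1: d²=64 > ρ²=55 → inactive
o2: d²=41 ≤ ρ²=55; F_rep = 5·(-5,4)/41² = (-0.0149,0.0119)
o3: d²=234 > ρ²=55 → inactive
o4: d²=98 > ρ²=55 → inactive
F = F_att + ΣF_rep = (3.9851,-7.9881)
Δp = p'−p = (0.7970,-1.5976); α = Δx/Fx = (6699/8405) / (6699/1681) = 1/5
check: Δy/Fy = (-13428/8405) / (-13428/1681) = 1/5 ✓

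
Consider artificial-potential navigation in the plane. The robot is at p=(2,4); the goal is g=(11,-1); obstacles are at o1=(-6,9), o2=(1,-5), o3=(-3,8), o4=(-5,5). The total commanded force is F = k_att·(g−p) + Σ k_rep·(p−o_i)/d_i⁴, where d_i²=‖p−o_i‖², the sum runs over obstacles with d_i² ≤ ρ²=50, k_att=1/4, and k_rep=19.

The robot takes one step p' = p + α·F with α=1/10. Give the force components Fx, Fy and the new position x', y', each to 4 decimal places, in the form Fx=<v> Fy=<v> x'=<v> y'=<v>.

F_att = 1/4·(g−p) = 1/4·(9,-5) = (2.2500,-1.2500)
o1: d²=89 > ρ²=50 → inactive
o2: d²=82 > ρ²=50 → inactive
o3: d²=41 ≤ ρ²=50; F_rep = 19·(5,-4)/41² = (0.0565,-0.0452)
o4: d²=50 ≤ ρ²=50; F_rep = 19·(7,-1)/50² = (0.0532,-0.0076)
F = F_att + ΣF_rep = (2.3597,-1.3028)
p' = p + 1/10·F = (2.2360,3.8697)

Fx=2.3597 Fy=-1.3028 x'=2.2360 y'=3.8697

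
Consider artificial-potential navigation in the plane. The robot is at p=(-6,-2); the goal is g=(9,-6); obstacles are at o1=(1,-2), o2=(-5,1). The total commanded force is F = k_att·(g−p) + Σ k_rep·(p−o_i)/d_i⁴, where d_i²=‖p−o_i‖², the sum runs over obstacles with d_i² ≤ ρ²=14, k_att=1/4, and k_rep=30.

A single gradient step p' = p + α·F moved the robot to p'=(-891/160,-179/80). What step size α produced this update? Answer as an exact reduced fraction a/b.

α = 1/8

F_att = 1/4·(g−p) = 1/4·(15,-4) = (3.7500,-1.0000)
o1: d²=49 > ρ²=14 → inactive
o2: d²=10 ≤ ρ²=14; F_rep = 30·(-1,-3)/10² = (-0.3000,-0.9000)
F = F_att + ΣF_rep = (3.4500,-1.9000)
Δp = p'−p = (0.4313,-0.2375); α = Δx/Fx = (69/160) / (69/20) = 1/8
check: Δy/Fy = (-19/80) / (-19/10) = 1/8 ✓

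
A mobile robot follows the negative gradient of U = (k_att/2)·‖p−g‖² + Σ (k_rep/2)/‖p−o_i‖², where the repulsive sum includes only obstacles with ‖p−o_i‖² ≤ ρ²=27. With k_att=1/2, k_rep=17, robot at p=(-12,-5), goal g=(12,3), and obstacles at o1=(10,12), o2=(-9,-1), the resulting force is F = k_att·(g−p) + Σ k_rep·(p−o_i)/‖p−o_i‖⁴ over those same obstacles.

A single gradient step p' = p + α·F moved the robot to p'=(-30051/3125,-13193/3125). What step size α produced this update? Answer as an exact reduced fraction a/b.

α = 1/5

F_att = 1/2·(g−p) = 1/2·(24,8) = (12.0000,4.0000)
o1: d²=773 > ρ²=27 → inactive
o2: d²=25 ≤ ρ²=27; F_rep = 17·(-3,-4)/25² = (-0.0816,-0.1088)
F = F_att + ΣF_rep = (11.9184,3.8912)
Δp = p'−p = (2.3837,0.7782); α = Δx/Fx = (7449/3125) / (7449/625) = 1/5
check: Δy/Fy = (2432/3125) / (2432/625) = 1/5 ✓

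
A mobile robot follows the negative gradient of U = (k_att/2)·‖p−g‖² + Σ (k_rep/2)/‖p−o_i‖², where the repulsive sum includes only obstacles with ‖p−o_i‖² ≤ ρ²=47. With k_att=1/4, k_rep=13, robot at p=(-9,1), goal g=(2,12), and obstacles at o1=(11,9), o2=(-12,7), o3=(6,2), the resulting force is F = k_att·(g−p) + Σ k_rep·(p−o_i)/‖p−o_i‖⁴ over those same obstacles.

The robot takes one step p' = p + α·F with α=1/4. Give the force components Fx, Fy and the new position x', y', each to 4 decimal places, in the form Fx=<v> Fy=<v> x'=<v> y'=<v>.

F_att = 1/4·(g−p) = 1/4·(11,11) = (2.7500,2.7500)
o1: d²=464 > ρ²=47 → inactive
o2: d²=45 ≤ ρ²=47; F_rep = 13·(3,-6)/45² = (0.0193,-0.0385)
o3: d²=226 > ρ²=47 → inactive
F = F_att + ΣF_rep = (2.7693,2.7115)
p' = p + 1/4·F = (-8.3077,1.6779)

Fx=2.7693 Fy=2.7115 x'=-8.3077 y'=1.6779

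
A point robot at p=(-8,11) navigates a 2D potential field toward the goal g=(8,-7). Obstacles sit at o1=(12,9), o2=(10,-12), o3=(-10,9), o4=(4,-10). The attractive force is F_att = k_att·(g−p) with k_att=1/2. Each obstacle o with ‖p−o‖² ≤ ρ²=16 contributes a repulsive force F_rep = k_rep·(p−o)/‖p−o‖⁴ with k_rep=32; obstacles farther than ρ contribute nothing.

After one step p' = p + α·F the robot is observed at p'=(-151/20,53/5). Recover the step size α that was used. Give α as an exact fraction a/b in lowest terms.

F_att = 1/2·(g−p) = 1/2·(16,-18) = (8.0000,-9.0000)
o1: d²=404 > ρ²=16 → inactive
o2: d²=853 > ρ²=16 → inactive
o3: d²=8 ≤ ρ²=16; F_rep = 32·(2,2)/8² = (1.0000,1.0000)
o4: d²=585 > ρ²=16 → inactive
F = F_att + ΣF_rep = (9.0000,-8.0000)
Δp = p'−p = (0.4500,-0.4000); α = Δx/Fx = (9/20) / (9) = 1/20
check: Δy/Fy = (-2/5) / (-8) = 1/20 ✓

α = 1/20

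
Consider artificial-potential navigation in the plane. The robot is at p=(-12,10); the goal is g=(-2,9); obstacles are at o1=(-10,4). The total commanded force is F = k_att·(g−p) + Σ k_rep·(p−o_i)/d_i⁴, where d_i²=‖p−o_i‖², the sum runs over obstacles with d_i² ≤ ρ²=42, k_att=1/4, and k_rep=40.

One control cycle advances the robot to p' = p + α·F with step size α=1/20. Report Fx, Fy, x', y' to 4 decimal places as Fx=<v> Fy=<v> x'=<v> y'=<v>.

Fx=2.4500 Fy=-0.1000 x'=-11.8775 y'=9.9950

F_att = 1/4·(g−p) = 1/4·(10,-1) = (2.5000,-0.2500)
o1: d²=40 ≤ ρ²=42; F_rep = 40·(-2,6)/40² = (-0.0500,0.1500)
F = F_att + ΣF_rep = (2.4500,-0.1000)
p' = p + 1/20·F = (-11.8775,9.9950)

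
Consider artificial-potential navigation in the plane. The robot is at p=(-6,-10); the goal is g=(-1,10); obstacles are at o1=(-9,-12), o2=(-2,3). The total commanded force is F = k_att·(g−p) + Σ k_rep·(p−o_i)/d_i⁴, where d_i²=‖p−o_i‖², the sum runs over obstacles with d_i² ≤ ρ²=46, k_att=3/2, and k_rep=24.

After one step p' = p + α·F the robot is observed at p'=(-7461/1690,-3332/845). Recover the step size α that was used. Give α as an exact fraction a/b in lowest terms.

F_att = 3/2·(g−p) = 3/2·(5,20) = (7.5000,30.0000)
o1: d²=13 ≤ ρ²=46; F_rep = 24·(3,2)/13² = (0.4260,0.2840)
o2: d²=185 > ρ²=46 → inactive
F = F_att + ΣF_rep = (7.9260,30.2840)
Δp = p'−p = (1.5852,6.0568); α = Δx/Fx = (2679/1690) / (2679/338) = 1/5
check: Δy/Fy = (5118/845) / (5118/169) = 1/5 ✓

α = 1/5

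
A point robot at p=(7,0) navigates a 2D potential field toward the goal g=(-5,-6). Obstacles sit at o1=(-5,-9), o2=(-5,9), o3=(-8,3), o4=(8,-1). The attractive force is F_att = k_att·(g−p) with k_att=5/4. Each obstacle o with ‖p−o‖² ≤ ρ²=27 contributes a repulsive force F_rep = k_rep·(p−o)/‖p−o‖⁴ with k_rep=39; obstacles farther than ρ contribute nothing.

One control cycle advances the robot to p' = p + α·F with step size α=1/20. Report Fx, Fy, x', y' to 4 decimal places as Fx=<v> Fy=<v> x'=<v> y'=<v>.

F_att = 5/4·(g−p) = 5/4·(-12,-6) = (-15.0000,-7.5000)
o1: d²=225 > ρ²=27 → inactive
o2: d²=225 > ρ²=27 → inactive
o3: d²=234 > ρ²=27 → inactive
o4: d²=2 ≤ ρ²=27; F_rep = 39·(-1,1)/2² = (-9.7500,9.7500)
F = F_att + ΣF_rep = (-24.7500,2.2500)
p' = p + 1/20·F = (5.7625,0.1125)

Fx=-24.7500 Fy=2.2500 x'=5.7625 y'=0.1125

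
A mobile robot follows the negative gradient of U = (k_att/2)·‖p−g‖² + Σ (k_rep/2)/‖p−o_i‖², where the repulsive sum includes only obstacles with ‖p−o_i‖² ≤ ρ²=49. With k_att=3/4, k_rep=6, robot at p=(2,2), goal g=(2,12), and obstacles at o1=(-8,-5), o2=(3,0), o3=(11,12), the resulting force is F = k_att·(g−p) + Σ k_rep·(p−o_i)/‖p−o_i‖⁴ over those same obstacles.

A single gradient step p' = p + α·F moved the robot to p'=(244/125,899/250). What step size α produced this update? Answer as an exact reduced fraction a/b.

F_att = 3/4·(g−p) = 3/4·(0,10) = (0.0000,7.5000)
o1: d²=149 > ρ²=49 → inactive
o2: d²=5 ≤ ρ²=49; F_rep = 6·(-1,2)/5² = (-0.2400,0.4800)
o3: d²=181 > ρ²=49 → inactive
F = F_att + ΣF_rep = (-0.2400,7.9800)
Δp = p'−p = (-0.0480,1.5960); α = Δx/Fx = (-6/125) / (-6/25) = 1/5
check: Δy/Fy = (399/250) / (399/50) = 1/5 ✓

α = 1/5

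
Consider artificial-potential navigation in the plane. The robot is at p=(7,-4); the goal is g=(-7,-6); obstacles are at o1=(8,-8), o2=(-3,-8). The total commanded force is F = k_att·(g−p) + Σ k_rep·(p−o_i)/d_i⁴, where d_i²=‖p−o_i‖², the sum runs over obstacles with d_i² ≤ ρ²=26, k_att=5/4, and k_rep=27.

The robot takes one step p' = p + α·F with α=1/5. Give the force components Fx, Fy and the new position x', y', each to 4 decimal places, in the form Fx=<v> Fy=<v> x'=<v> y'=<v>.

F_att = 5/4·(g−p) = 5/4·(-14,-2) = (-17.5000,-2.5000)
o1: d²=17 ≤ ρ²=26; F_rep = 27·(-1,4)/17² = (-0.0934,0.3737)
o2: d²=116 > ρ²=26 → inactive
F = F_att + ΣF_rep = (-17.5934,-2.1263)
p' = p + 1/5·F = (3.4813,-4.4253)

Fx=-17.5934 Fy=-2.1263 x'=3.4813 y'=-4.4253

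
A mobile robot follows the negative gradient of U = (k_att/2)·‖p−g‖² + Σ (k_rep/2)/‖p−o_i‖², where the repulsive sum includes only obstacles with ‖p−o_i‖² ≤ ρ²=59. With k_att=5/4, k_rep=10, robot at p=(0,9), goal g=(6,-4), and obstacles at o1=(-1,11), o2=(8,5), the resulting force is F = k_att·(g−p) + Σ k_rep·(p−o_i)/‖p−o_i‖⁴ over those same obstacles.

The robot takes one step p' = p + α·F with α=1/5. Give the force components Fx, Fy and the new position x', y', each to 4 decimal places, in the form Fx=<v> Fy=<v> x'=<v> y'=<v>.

Fx=7.9000 Fy=-17.0500 x'=1.5800 y'=5.5900

F_att = 5/4·(g−p) = 5/4·(6,-13) = (7.5000,-16.2500)
o1: d²=5 ≤ ρ²=59; F_rep = 10·(1,-2)/5² = (0.4000,-0.8000)
o2: d²=80 > ρ²=59 → inactive
F = F_att + ΣF_rep = (7.9000,-17.0500)
p' = p + 1/5·F = (1.5800,5.5900)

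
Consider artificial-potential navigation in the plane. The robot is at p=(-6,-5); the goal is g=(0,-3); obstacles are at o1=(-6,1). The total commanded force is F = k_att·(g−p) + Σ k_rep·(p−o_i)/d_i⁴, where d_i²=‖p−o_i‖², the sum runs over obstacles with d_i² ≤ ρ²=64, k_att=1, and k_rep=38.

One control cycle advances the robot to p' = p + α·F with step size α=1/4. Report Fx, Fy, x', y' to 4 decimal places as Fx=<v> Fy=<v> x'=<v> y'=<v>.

F_att = 1·(g−p) = 1·(6,2) = (6.0000,2.0000)
o1: d²=36 ≤ ρ²=64; F_rep = 38·(0,-6)/36² = (0.0000,-0.1759)
F = F_att + ΣF_rep = (6.0000,1.8241)
p' = p + 1/4·F = (-4.5000,-4.5440)

Fx=6.0000 Fy=1.8241 x'=-4.5000 y'=-4.5440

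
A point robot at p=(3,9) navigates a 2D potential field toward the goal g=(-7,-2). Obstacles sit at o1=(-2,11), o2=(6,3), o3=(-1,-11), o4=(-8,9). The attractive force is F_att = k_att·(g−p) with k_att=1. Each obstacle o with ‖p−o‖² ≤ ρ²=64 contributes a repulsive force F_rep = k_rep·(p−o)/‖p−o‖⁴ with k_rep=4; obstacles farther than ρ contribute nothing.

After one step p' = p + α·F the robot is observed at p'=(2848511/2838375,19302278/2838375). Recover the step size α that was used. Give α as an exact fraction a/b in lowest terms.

α = 1/5

F_att = 1·(g−p) = 1·(-10,-11) = (-10.0000,-11.0000)
o1: d²=29 ≤ ρ²=64; F_rep = 4·(5,-2)/29² = (0.0238,-0.0095)
o2: d²=45 ≤ ρ²=64; F_rep = 4·(-3,6)/45² = (-0.0059,0.0119)
o3: d²=416 > ρ²=64 → inactive
o4: d²=121 > ρ²=64 → inactive
F = F_att + ΣF_rep = (-9.9821,-10.9977)
Δp = p'−p = (-1.9964,-2.1995); α = Δx/Fx = (-5666614/2838375) / (-5666614/567675) = 1/5
check: Δy/Fy = (-6243097/2838375) / (-6243097/567675) = 1/5 ✓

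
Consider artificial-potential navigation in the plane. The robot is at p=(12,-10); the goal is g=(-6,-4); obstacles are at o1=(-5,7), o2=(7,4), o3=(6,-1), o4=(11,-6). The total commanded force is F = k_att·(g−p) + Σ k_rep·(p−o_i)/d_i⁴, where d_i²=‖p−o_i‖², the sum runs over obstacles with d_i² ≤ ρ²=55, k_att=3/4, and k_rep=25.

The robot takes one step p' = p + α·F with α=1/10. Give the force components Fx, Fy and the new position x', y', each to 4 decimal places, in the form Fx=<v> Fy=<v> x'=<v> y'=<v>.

F_att = 3/4·(g−p) = 3/4·(-18,6) = (-13.5000,4.5000)
o1: d²=578 > ρ²=55 → inactive
o2: d²=221 > ρ²=55 → inactive
o3: d²=117 > ρ²=55 → inactive
o4: d²=17 ≤ ρ²=55; F_rep = 25·(1,-4)/17² = (0.0865,-0.3460)
F = F_att + ΣF_rep = (-13.4135,4.1540)
p' = p + 1/10·F = (10.6587,-9.5846)

Fx=-13.4135 Fy=4.1540 x'=10.6587 y'=-9.5846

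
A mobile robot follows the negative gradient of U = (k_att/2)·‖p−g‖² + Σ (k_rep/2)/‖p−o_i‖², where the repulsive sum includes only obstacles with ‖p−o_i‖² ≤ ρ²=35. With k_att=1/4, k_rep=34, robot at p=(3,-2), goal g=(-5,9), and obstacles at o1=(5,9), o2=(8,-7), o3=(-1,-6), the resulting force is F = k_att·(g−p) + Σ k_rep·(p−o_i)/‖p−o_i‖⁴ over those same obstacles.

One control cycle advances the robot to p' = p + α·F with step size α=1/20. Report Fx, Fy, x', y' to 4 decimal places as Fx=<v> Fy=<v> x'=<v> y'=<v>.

F_att = 1/4·(g−p) = 1/4·(-8,11) = (-2.0000,2.7500)
o1: d²=125 > ρ²=35 → inactive
o2: d²=50 > ρ²=35 → inactive
o3: d²=32 ≤ ρ²=35; F_rep = 34·(4,4)/32² = (0.1328,0.1328)
F = F_att + ΣF_rep = (-1.8672,2.8828)
p' = p + 1/20·F = (2.9066,-1.8559)

Fx=-1.8672 Fy=2.8828 x'=2.9066 y'=-1.8559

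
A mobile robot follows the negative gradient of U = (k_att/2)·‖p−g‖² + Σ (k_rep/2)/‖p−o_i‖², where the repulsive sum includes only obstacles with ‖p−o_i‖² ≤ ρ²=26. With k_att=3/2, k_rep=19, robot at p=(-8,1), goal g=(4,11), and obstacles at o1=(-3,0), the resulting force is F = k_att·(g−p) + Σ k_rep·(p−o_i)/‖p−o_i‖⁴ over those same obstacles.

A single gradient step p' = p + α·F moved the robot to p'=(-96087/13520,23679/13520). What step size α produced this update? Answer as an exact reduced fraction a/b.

F_att = 3/2·(g−p) = 3/2·(12,10) = (18.0000,15.0000)
o1: d²=26 ≤ ρ²=26; F_rep = 19·(-5,1)/26² = (-0.1405,0.0281)
F = F_att + ΣF_rep = (17.8595,15.0281)
Δp = p'−p = (0.8930,0.7514); α = Δx/Fx = (12073/13520) / (12073/676) = 1/20
check: Δy/Fy = (10159/13520) / (10159/676) = 1/20 ✓

α = 1/20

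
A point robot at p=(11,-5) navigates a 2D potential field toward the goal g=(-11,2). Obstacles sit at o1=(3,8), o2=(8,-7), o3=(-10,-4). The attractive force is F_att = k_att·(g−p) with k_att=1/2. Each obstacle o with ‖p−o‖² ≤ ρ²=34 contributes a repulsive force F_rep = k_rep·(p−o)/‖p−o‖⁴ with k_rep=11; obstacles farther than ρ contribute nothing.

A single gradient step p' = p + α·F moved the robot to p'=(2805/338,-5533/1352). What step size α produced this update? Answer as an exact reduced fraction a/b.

F_att = 1/2·(g−p) = 1/2·(-22,7) = (-11.0000,3.5000)
o1: d²=233 > ρ²=34 → inactive
o2: d²=13 ≤ ρ²=34; F_rep = 11·(3,2)/13² = (0.1953,0.1302)
o3: d²=442 > ρ²=34 → inactive
F = F_att + ΣF_rep = (-10.8047,3.6302)
Δp = p'−p = (-2.7012,0.9075); α = Δx/Fx = (-913/338) / (-1826/169) = 1/4
check: Δy/Fy = (1227/1352) / (1227/338) = 1/4 ✓

α = 1/4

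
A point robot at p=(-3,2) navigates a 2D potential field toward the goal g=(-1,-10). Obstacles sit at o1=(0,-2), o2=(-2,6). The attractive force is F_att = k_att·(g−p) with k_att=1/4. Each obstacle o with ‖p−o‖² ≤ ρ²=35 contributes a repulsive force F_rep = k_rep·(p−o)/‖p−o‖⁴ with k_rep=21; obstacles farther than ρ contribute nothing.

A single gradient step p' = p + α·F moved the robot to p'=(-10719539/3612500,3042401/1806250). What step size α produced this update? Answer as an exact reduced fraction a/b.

F_att = 1/4·(g−p) = 1/4·(2,-12) = (0.5000,-3.0000)
o1: d²=25 ≤ ρ²=35; F_rep = 21·(-3,4)/25² = (-0.1008,0.1344)
o2: d²=17 ≤ ρ²=35; F_rep = 21·(-1,-4)/17² = (-0.0727,-0.2907)
F = F_att + ΣF_rep = (0.3265,-3.1563)
Δp = p'−p = (0.0327,-0.3156); α = Δx/Fx = (117961/3612500) / (117961/361250) = 1/10
check: Δy/Fy = (-570099/1806250) / (-570099/180625) = 1/10 ✓

α = 1/10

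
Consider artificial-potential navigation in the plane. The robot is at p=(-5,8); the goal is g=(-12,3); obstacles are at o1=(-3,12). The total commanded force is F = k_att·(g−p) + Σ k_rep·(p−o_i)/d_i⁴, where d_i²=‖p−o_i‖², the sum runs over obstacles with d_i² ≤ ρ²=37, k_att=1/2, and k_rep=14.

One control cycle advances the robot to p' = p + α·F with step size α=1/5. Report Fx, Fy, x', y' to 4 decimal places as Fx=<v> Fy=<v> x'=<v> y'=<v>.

Fx=-3.5700 Fy=-2.6400 x'=-5.7140 y'=7.4720

F_att = 1/2·(g−p) = 1/2·(-7,-5) = (-3.5000,-2.5000)
o1: d²=20 ≤ ρ²=37; F_rep = 14·(-2,-4)/20² = (-0.0700,-0.1400)
F = F_att + ΣF_rep = (-3.5700,-2.6400)
p' = p + 1/5·F = (-5.7140,7.4720)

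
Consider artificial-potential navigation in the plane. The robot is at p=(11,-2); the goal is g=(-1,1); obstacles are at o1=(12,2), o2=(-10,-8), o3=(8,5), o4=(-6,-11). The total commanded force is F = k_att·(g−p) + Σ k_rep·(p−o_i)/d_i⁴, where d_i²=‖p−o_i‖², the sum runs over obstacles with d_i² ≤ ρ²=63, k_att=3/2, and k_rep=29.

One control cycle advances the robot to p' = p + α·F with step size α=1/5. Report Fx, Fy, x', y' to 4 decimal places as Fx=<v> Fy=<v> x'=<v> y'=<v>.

Fx=-18.0745 Fy=4.0383 x'=7.3851 y'=-1.1923

F_att = 3/2·(g−p) = 3/2·(-12,3) = (-18.0000,4.5000)
o1: d²=17 ≤ ρ²=63; F_rep = 29·(-1,-4)/17² = (-0.1003,-0.4014)
o2: d²=477 > ρ²=63 → inactive
o3: d²=58 ≤ ρ²=63; F_rep = 29·(3,-7)/58² = (0.0259,-0.0603)
o4: d²=370 > ρ²=63 → inactive
F = F_att + ΣF_rep = (-18.0745,4.0383)
p' = p + 1/5·F = (7.3851,-1.1923)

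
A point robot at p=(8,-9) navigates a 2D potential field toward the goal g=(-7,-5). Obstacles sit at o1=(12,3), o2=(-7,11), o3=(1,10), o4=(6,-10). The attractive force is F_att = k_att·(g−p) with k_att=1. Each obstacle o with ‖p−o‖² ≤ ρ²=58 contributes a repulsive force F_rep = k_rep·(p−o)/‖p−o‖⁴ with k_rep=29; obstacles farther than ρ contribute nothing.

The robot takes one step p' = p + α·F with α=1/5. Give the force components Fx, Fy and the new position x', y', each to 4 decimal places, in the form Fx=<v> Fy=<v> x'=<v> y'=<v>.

Fx=-12.6800 Fy=5.1600 x'=5.4640 y'=-7.9680

F_att = 1·(g−p) = 1·(-15,4) = (-15.0000,4.0000)
o1: d²=160 > ρ²=58 → inactive
o2: d²=625 > ρ²=58 → inactive
o3: d²=410 > ρ²=58 → inactive
o4: d²=5 ≤ ρ²=58; F_rep = 29·(2,1)/5² = (2.3200,1.1600)
F = F_att + ΣF_rep = (-12.6800,5.1600)
p' = p + 1/5·F = (5.4640,-7.9680)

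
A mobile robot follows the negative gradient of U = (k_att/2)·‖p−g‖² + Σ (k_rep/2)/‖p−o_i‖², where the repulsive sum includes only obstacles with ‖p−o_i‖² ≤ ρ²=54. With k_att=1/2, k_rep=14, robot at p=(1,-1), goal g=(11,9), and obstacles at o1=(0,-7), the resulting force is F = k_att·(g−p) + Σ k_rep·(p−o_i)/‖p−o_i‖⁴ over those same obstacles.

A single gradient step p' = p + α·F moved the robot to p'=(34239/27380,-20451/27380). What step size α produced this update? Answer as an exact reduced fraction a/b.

α = 1/20

F_att = 1/2·(g−p) = 1/2·(10,10) = (5.0000,5.0000)
o1: d²=37 ≤ ρ²=54; F_rep = 14·(1,6)/37² = (0.0102,0.0614)
F = F_att + ΣF_rep = (5.0102,5.0614)
Δp = p'−p = (0.2505,0.2531); α = Δx/Fx = (6859/27380) / (6859/1369) = 1/20
check: Δy/Fy = (6929/27380) / (6929/1369) = 1/20 ✓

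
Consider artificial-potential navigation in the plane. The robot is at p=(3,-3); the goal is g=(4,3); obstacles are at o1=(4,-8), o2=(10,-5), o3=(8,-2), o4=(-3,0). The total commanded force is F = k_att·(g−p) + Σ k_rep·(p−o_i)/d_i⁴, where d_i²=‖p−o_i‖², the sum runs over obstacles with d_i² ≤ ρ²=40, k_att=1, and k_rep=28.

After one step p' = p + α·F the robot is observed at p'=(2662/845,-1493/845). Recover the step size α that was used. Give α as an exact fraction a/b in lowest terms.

F_att = 1·(g−p) = 1·(1,6) = (1.0000,6.0000)
o1: d²=26 ≤ ρ²=40; F_rep = 28·(-1,5)/26² = (-0.0414,0.2071)
o2: d²=53 > ρ²=40 → inactive
o3: d²=26 ≤ ρ²=40; F_rep = 28·(-5,-1)/26² = (-0.2071,-0.0414)
o4: d²=45 > ρ²=40 → inactive
F = F_att + ΣF_rep = (0.7515,6.1657)
Δp = p'−p = (0.1503,1.2331); α = Δx/Fx = (127/845) / (127/169) = 1/5
check: Δy/Fy = (1042/845) / (1042/169) = 1/5 ✓

α = 1/5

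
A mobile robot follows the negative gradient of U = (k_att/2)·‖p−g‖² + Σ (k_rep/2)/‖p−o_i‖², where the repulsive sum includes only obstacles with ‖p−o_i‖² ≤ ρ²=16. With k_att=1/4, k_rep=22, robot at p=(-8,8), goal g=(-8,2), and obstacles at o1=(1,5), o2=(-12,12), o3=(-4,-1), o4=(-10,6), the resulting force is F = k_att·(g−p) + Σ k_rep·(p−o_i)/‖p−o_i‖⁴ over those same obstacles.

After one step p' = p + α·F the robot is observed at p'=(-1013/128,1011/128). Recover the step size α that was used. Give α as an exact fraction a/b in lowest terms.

F_att = 1/4·(g−p) = 1/4·(0,-6) = (0.0000,-1.5000)
o1: d²=90 > ρ²=16 → inactive
o2: d²=32 > ρ²=16 → inactive
o3: d²=97 > ρ²=16 → inactive
o4: d²=8 ≤ ρ²=16; F_rep = 22·(2,2)/8² = (0.6875,0.6875)
F = F_att + ΣF_rep = (0.6875,-0.8125)
Δp = p'−p = (0.0859,-0.1016); α = Δx/Fx = (11/128) / (11/16) = 1/8
check: Δy/Fy = (-13/128) / (-13/16) = 1/8 ✓

α = 1/8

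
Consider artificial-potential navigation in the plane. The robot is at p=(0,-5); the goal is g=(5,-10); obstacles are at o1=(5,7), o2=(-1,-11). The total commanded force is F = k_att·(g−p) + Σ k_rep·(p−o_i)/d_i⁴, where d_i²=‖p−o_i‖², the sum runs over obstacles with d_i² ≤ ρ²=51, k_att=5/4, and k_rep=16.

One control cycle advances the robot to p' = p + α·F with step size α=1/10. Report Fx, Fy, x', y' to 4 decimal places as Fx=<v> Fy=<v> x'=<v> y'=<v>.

Fx=6.2617 Fy=-6.1799 x'=0.6262 y'=-5.6180

F_att = 5/4·(g−p) = 5/4·(5,-5) = (6.2500,-6.2500)
o1: d²=169 > ρ²=51 → inactive
o2: d²=37 ≤ ρ²=51; F_rep = 16·(1,6)/37² = (0.0117,0.0701)
F = F_att + ΣF_rep = (6.2617,-6.1799)
p' = p + 1/10·F = (0.6262,-5.6180)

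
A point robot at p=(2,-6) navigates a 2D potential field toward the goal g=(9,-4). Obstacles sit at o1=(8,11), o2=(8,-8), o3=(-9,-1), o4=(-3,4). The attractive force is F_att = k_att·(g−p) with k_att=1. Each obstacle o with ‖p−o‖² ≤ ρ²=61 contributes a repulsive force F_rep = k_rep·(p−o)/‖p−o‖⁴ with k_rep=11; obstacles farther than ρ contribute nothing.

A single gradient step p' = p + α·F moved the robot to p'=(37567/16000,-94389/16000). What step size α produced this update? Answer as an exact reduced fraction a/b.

F_att = 1·(g−p) = 1·(7,2) = (7.0000,2.0000)
o1: d²=325 > ρ²=61 → inactive
o2: d²=40 ≤ ρ²=61; F_rep = 11·(-6,2)/40² = (-0.0413,0.0138)
o3: d²=146 > ρ²=61 → inactive
o4: d²=125 > ρ²=61 → inactive
F = F_att + ΣF_rep = (6.9588,2.0137)
Δp = p'−p = (0.3479,0.1007); α = Δx/Fx = (5567/16000) / (5567/800) = 1/20
check: Δy/Fy = (1611/16000) / (1611/800) = 1/20 ✓

α = 1/20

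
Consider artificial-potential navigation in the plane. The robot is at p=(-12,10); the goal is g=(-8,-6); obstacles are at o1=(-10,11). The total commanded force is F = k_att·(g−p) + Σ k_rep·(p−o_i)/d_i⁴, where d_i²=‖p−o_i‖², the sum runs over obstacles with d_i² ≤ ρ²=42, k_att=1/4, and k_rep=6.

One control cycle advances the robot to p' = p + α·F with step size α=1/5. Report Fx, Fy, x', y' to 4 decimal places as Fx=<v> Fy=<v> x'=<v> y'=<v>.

F_att = 1/4·(g−p) = 1/4·(4,-16) = (1.0000,-4.0000)
o1: d²=5 ≤ ρ²=42; F_rep = 6·(-2,-1)/5² = (-0.4800,-0.2400)
F = F_att + ΣF_rep = (0.5200,-4.2400)
p' = p + 1/5·F = (-11.8960,9.1520)

Fx=0.5200 Fy=-4.2400 x'=-11.8960 y'=9.1520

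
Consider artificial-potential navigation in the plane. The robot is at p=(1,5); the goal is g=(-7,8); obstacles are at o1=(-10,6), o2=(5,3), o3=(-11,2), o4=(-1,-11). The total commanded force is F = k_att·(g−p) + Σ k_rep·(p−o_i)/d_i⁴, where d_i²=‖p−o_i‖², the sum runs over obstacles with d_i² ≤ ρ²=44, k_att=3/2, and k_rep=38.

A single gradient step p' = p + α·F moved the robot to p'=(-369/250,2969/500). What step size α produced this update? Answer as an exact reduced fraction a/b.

α = 1/5

F_att = 3/2·(g−p) = 3/2·(-8,3) = (-12.0000,4.5000)
o1: d²=122 > ρ²=44 → inactive
o2: d²=20 ≤ ρ²=44; F_rep = 38·(-4,2)/20² = (-0.3800,0.1900)
o3: d²=153 > ρ²=44 → inactive
o4: d²=260 > ρ²=44 → inactive
F = F_att + ΣF_rep = (-12.3800,4.6900)
Δp = p'−p = (-2.4760,0.9380); α = Δx/Fx = (-619/250) / (-619/50) = 1/5
check: Δy/Fy = (469/500) / (469/100) = 1/5 ✓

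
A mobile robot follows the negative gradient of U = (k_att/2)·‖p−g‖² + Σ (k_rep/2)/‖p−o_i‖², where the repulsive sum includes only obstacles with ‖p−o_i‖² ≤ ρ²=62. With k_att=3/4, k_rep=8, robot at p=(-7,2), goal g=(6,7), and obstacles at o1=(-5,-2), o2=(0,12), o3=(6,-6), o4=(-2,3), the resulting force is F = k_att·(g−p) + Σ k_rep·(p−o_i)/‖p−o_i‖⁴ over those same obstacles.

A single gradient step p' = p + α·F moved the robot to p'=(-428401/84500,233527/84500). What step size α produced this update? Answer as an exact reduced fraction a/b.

F_att = 3/4·(g−p) = 3/4·(13,5) = (9.7500,3.7500)
o1: d²=20 ≤ ρ²=62; F_rep = 8·(-2,4)/20² = (-0.0400,0.0800)
o2: d²=149 > ρ²=62 → inactive
o3: d²=233 > ρ²=62 → inactive
o4: d²=26 ≤ ρ²=62; F_rep = 8·(-5,-1)/26² = (-0.0592,-0.0118)
F = F_att + ΣF_rep = (9.6508,3.8182)
Δp = p'−p = (1.9302,0.7636); α = Δx/Fx = (163099/84500) / (163099/16900) = 1/5
check: Δy/Fy = (64527/84500) / (64527/16900) = 1/5 ✓

α = 1/5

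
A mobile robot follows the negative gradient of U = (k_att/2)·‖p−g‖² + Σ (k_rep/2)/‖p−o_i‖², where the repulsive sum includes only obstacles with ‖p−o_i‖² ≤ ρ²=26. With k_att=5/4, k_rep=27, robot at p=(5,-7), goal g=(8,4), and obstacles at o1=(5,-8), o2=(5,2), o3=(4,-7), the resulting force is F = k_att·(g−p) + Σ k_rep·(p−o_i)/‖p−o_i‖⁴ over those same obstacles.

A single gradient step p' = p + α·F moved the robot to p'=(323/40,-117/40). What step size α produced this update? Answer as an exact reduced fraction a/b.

α = 1/10

F_att = 5/4·(g−p) = 5/4·(3,11) = (3.7500,13.7500)
o1: d²=1 ≤ ρ²=26; F_rep = 27·(0,1)/1² = (0.0000,27.0000)
o2: d²=81 > ρ²=26 → inactive
o3: d²=1 ≤ ρ²=26; F_rep = 27·(1,0)/1² = (27.0000,0.0000)
F = F_att + ΣF_rep = (30.7500,40.7500)
Δp = p'−p = (3.0750,4.0750); α = Δx/Fx = (123/40) / (123/4) = 1/10
check: Δy/Fy = (163/40) / (163/4) = 1/10 ✓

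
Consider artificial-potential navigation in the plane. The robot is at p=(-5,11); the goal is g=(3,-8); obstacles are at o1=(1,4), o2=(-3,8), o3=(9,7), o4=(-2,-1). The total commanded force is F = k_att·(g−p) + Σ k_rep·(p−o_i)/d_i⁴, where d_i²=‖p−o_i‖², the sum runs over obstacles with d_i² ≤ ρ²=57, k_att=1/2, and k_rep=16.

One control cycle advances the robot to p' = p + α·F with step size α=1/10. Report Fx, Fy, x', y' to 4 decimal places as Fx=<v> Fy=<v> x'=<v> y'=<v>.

Fx=3.8107 Fy=-9.2160 x'=-4.6189 y'=10.0784

F_att = 1/2·(g−p) = 1/2·(8,-19) = (4.0000,-9.5000)
o1: d²=85 > ρ²=57 → inactive
o2: d²=13 ≤ ρ²=57; F_rep = 16·(-2,3)/13² = (-0.1893,0.2840)
o3: d²=212 > ρ²=57 → inactive
o4: d²=153 > ρ²=57 → inactive
F = F_att + ΣF_rep = (3.8107,-9.2160)
p' = p + 1/10·F = (-4.6189,10.0784)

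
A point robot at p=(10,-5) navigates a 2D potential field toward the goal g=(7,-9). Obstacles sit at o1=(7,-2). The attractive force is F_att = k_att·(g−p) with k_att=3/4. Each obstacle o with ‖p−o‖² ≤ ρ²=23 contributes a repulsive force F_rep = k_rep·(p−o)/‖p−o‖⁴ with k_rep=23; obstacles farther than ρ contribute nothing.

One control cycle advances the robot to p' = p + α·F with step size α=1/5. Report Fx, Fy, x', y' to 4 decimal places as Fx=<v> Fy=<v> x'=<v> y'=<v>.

Fx=-2.0370 Fy=-3.2130 x'=9.5926 y'=-5.6426

F_att = 3/4·(g−p) = 3/4·(-3,-4) = (-2.2500,-3.0000)
o1: d²=18 ≤ ρ²=23; F_rep = 23·(3,-3)/18² = (0.2130,-0.2130)
F = F_att + ΣF_rep = (-2.0370,-3.2130)
p' = p + 1/5·F = (9.5926,-5.6426)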